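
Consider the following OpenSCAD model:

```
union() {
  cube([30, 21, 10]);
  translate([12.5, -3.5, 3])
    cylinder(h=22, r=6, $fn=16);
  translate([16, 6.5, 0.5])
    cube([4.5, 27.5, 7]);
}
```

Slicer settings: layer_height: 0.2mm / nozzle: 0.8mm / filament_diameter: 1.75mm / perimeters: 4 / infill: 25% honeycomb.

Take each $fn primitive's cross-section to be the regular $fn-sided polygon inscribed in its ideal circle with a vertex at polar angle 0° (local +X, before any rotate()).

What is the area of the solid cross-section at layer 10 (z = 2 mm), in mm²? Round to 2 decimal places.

688.50 mm²

At z = 2 mm: the 30×21 cube contributes its full rectangle (area 630.00 mm²); the cylinder at (12.5, -3.5) does not reach this height (z outside [3, 25]); the 4.5×27.5 cube at (16, 6.5) contributes its full rectangle (area 123.75 mm²); Taking the union: the regions partially overlap — summed areas 753.75 mm² minus the doubly-counted overlap 65.25 mm² gives 688.50 mm² — area = 688.50 mm². Overall, the cross-section is a single solid region. Net area = 688.50 mm².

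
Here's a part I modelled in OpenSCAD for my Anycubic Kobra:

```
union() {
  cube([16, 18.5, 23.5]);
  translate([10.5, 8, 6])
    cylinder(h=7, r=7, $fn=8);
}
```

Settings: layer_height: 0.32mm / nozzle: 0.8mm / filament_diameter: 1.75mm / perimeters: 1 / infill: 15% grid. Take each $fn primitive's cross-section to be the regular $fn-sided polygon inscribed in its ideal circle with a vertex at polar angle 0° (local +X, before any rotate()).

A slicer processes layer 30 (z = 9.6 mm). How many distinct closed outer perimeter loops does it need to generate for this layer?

1

At z = 9.6 mm: the cube (footprint 16×18.5) is included at this height; the cylinder at (10.5, 8): section is a regular 8-gon, circumradius r=7; Taking the union: the regions partially overlap (shared area 133.16 mm²), so overlapping operands fuse into one piece — 1 connected region. The result has 1 disconnected region.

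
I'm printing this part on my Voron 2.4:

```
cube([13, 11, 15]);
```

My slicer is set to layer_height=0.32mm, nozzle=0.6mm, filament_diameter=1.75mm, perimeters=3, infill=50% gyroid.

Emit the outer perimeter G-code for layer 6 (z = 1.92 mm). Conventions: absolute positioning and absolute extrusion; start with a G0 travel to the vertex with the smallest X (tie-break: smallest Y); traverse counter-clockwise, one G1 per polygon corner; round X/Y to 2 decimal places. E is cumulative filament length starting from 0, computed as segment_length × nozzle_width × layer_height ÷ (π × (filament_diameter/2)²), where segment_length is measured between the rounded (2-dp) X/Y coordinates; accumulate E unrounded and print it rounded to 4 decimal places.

At z = 1.92 mm: the cube is present — its section is the full 13×11 rectangle. The outline is a single polygon with 4 vertices. Extrusion per mm of travel: 0.6 × 0.32 / (π × 0.875²) = 0.079824. Accumulating E over each segment gives final E = 3.8316.

G0 X0.00 Y0.00 Z1.92
G1 X13.00 Y0.00 E1.0377
G1 X13.00 Y11.00 E1.9158
G1 X0.00 Y11.00 E2.9535
G1 X0.00 Y0.00 E3.8316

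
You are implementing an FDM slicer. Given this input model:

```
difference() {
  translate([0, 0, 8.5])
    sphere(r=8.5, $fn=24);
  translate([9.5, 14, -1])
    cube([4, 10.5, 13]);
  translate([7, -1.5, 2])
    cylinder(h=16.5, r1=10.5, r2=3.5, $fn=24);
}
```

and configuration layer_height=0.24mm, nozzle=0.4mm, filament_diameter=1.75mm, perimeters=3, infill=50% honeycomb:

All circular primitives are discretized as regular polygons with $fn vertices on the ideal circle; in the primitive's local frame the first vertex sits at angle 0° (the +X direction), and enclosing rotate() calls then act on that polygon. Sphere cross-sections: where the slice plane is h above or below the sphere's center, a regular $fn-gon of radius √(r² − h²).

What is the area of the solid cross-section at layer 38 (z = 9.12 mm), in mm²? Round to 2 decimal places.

At z = 9.12 mm: the r=8.5 sphere contributes a regular 24-gon of circumradius √(8.5²−0.62²) = 8.477 (area = (24/2)·8.477²·sin(360°/24) = 223.20 mm²); the cube at (9.5, 14) is present — its section is the full 4×10.5 rectangle (area 42.00 mm²); the cone at (7, -1.5) (r1=10.5→r2=3.5) has section circumradius 7.479 here — a regular 24-gon (area = (24/2)·7.479²·sin(360°/24) = 173.74 mm²); Subtracting the remaining from the first: starting from the r=8.5 sphere (223.20 mm²), the 4×10.5 cube at (9.5, 14) misses the remaining region (no effect); the cone at (7, -1.5) partially overlaps it — only the 87.65 mm² overlap (of its 173.74 mm²) is removed, clipping the outline — area = 135.55 mm². Overall, the cross-section is a single solid region. Net area = 135.55 mm².

135.55 mm²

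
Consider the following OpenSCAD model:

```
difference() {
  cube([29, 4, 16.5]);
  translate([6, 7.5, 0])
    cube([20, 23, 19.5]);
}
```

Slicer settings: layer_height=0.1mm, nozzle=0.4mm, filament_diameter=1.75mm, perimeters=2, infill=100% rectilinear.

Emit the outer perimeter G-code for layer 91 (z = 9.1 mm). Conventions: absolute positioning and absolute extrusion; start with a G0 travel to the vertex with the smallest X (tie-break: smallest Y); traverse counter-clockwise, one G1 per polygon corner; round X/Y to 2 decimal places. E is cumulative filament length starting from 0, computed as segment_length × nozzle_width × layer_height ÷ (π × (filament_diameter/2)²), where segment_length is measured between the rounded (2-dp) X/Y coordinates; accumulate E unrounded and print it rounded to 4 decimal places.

G0 X0.00 Y0.00 Z9.10
G1 X29.00 Y0.00 E0.4823
G1 X29.00 Y4.00 E0.5488
G1 X0.00 Y4.00 E1.0311
G1 X0.00 Y0.00 E1.0976

At z = 9.1 mm: the 29×4 cube contributes its full rectangle; the 20×23 cube at (6, 7.5) contributes its full rectangle; Subtracting the remaining from the first: starting from the 29×4 cube, the 20×23 cube at (6, 7.5) misses the remaining region (no effect) — 1 connected region. The outline is a single polygon with 4 vertices. Extrusion per mm of travel: 0.4 × 0.1 / (π × 0.875²) = 0.016630. Accumulating E over each segment gives final E = 1.0976.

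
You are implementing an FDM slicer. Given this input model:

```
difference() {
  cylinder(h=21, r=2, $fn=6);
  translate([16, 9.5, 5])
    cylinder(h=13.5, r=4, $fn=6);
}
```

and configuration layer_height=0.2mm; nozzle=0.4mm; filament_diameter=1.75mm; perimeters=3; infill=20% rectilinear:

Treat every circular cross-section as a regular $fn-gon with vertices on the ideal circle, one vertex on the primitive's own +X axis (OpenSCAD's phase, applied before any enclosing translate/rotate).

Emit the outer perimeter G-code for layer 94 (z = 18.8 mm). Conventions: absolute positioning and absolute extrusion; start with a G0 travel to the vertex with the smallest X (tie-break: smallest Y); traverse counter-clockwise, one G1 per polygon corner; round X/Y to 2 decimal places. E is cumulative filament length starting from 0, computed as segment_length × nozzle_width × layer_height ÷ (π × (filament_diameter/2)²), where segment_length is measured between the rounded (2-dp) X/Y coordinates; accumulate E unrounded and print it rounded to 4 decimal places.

At z = 18.8 mm: the cylinder: section is a regular 6-gon, circumradius r=2; the cylinder at (16, 9.5) does not reach this height (z outside [5, 18.5]); Subtracting the remaining from the first: none of the subtracted shapes is present at this height, so the r=2 cylinder is unchanged — 1 connected region. The outline is a single polygon with 6 vertices. Extrusion per mm of travel: 0.4 × 0.2 / (π × 0.875²) = 0.033260. Accumulating E over each segment gives final E = 0.3989.

G0 X-2.00 Y0.00 Z18.80
G1 X-1.00 Y-1.73 E0.0665
G1 X1.00 Y-1.73 E0.1330
G1 X2.00 Y0.00 E0.1994
G1 X1.00 Y1.73 E0.2659
G1 X-1.00 Y1.73 E0.3324
G1 X-2.00 Y0.00 E0.3989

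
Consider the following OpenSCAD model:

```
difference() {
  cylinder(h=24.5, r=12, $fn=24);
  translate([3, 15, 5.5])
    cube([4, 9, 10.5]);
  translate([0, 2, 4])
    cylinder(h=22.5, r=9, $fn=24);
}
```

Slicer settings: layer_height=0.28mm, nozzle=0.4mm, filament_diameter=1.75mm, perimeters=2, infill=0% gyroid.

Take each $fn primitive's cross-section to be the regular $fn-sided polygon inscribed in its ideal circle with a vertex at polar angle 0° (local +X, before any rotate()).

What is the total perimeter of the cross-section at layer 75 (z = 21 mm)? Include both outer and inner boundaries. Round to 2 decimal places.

At z = 21 mm: the cylinder: section is a regular 24-gon, circumradius r=12 (perimeter = 2·24·12.000·sin(180°/24) = 75.18 mm); the cube at (3, 15) is absent (z outside [5.5, 16]); the r=9 cylinder at (0, 2) contributes a regular 24-gon of circumradius 9 (perimeter = 2·24·9.000·sin(180°/24) = 56.39 mm); Subtracting the remaining from the first: starting from the r=12 cylinder, the r=9 cylinder at (0, 2) lies wholly inside it (removes its full 251.57 mm² and its 56.39 mm outline becomes a hole wall) — boundary (outer + 1 inner loop) = 131.57 mm. Overall, the cross-section is one region with 1 hole. Total boundary length (outer + inner) = 131.57 mm.

131.57 mm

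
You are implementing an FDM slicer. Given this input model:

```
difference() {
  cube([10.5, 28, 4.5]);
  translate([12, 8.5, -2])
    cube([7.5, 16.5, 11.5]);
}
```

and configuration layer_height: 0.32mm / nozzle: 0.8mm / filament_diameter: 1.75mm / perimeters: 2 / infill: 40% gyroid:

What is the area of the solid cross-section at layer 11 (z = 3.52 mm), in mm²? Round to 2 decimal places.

At z = 3.52 mm: the 10.5×28 cube contributes its full rectangle (area 294.00 mm²); the 7.5×16.5 cube at (12, 8.5) contributes its full rectangle (area 123.75 mm²); Subtracting the remaining from the first: starting from the 10.5×28 cube (294.00 mm²), the 7.5×16.5 cube at (12, 8.5) misses the remaining region (no effect) — area = 294.00 mm². Overall, the cross-section is a single solid region. Net area = 294.00 mm².

294.00 mm²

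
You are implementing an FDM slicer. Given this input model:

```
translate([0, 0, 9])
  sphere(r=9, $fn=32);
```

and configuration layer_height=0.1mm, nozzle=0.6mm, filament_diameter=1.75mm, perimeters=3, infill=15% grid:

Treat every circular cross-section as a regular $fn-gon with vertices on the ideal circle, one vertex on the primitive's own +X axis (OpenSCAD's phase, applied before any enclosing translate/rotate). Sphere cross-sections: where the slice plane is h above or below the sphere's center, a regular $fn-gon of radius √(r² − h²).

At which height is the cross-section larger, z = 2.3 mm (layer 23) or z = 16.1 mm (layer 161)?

Layer 23 (z = 2.3): the sphere: section is a regular 32-gon, circumradius = √(r²−h²) = √(9²−6.7²) = 6.009 (area = (32/2)·6.009²·sin(360°/32) = 112.72 mm²). So its area = 112.72 mm². Layer 161 (z = 16.1): the r=9 sphere slices to a regular 32-gon of circumradius 5.531 (√(r²−h²) with h=7.1 from center) (area = (32/2)·5.531²·sin(360°/32) = 95.49 mm²). So its area = 95.49 mm². Layer 23 is larger (112.72 vs 95.49 mm²).

layer 23 (z = 2.3 mm)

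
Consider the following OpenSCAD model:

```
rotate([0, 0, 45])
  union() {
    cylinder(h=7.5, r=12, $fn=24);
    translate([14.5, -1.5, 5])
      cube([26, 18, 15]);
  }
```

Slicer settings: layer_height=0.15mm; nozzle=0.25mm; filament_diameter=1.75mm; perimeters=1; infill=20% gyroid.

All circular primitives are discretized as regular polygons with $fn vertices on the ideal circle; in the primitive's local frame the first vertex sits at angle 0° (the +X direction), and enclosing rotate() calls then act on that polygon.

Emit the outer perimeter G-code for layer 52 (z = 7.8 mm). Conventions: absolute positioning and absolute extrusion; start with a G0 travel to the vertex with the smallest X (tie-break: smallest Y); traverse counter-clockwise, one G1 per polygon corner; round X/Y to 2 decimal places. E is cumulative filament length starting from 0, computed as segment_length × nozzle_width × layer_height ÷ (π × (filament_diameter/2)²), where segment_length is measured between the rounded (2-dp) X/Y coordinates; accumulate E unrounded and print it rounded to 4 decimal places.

At z = 7.8 mm: the cylinder is absent (z outside [0, 7.5]); the cube at (14.5, -1.5) is present — its section is the full 26×18 rectangle; Combining (union): only the 26×18 cube at (14.5, -1.5) is present, so the union is just that shape — 1 connected region; (whole slice rotated 45° about Z — lengths, areas and connectivity unchanged). The outline is a single polygon with 4 vertices. Extrusion per mm of travel: 0.25 × 0.15 / (π × 0.875²) = 0.015591. Accumulating E over each segment gives final E = 1.3721.

G0 X-1.41 Y21.92 Z7.80
G1 X11.31 Y9.19 E0.2806
G1 X29.70 Y27.58 E0.6860
G1 X16.97 Y40.31 E0.9667
G1 X-1.41 Y21.92 E1.3721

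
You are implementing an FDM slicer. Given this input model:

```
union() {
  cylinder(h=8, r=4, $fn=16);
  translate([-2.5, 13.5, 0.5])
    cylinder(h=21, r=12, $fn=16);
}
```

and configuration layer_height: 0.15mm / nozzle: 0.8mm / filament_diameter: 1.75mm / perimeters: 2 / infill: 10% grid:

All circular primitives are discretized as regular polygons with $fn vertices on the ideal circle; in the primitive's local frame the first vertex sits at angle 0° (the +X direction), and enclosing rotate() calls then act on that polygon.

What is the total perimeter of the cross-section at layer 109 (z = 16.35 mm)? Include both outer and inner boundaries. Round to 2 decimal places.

74.91 mm

At z = 16.35 mm: the cylinder is not intersected at this z (z outside [0, 8]); the r=12 cylinder at (-2.5, 13.5) gives a regular 16-gon of circumradius 12 (constant along its height) (perimeter = 2·16·12.000·sin(180°/16) = 74.91 mm); Combining (union): only the r=12 cylinder at (-2.5, 13.5) is present, so the union is just that shape — boundary = 74.91 mm. Overall, the cross-section is a single solid region. Total boundary length (outer) = 74.91 mm.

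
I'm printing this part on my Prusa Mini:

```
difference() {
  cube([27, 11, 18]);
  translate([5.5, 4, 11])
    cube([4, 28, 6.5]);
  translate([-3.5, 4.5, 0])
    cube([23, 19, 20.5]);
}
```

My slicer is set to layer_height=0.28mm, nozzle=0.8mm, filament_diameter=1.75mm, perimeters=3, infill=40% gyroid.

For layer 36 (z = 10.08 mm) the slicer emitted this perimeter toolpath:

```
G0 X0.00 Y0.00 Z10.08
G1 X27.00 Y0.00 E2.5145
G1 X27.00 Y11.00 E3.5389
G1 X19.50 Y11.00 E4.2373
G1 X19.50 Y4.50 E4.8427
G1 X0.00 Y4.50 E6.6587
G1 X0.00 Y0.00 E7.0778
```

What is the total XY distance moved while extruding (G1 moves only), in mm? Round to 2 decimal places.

76.00 mm

Sum the Euclidean lengths of each G1 segment: total = 76.00 mm.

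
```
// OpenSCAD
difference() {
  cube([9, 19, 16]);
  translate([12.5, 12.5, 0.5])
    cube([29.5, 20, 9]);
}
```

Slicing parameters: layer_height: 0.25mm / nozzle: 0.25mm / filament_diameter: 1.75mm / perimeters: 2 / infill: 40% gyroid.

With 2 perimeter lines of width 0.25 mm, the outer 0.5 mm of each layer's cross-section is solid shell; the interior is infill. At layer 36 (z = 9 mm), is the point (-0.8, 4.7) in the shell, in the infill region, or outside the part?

outside

At z = 9 mm: the 9×19 cube contributes its full rectangle; the cube at (12.5, 12.5) (footprint 29.5×20) is included at this height; Taking the first minus the rest: starting from the 9×19 cube, the 29.5×20 cube at (12.5, 12.5) misses the remaining region (no effect) — 1 connected region. Overall, the cross-section is a single solid region. The nearest boundary edge runs (0.00, 0.00)→(0.00, 19.00); distance from the point to it = 0.80 mm. The point is not inside any of the regions above, so it lies outside the cross-section (0.80 mm from the nearest boundary).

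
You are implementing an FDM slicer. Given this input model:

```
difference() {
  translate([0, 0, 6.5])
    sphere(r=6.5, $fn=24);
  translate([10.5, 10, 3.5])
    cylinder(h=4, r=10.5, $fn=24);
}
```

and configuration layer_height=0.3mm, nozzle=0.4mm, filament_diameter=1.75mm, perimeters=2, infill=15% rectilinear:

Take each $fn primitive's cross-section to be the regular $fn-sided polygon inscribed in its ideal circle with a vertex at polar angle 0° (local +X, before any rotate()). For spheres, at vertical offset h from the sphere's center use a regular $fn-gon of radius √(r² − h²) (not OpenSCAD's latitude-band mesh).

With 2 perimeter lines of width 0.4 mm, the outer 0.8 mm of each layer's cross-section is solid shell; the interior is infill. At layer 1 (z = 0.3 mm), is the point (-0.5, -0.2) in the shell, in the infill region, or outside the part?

infill

At z = 0.3 mm: the r=6.5 sphere contributes a regular 24-gon of circumradius √(6.5²−6.2²) = 1.952; the cylinder at (10.5, 10) is not intersected at this z (z outside [3.5, 7.5]); Subtracting the remaining from the first: none of the subtracted shapes is present at this height, so the r=6.5 sphere is unchanged — 1 connected region. Overall, the cross-section is a single solid region. The nearest boundary edge runs (-1.89, -0.51)→(-1.69, -0.98); distance from the point to it = 1.40 mm. The point is inside the cross-section and 1.40 mm from the nearest boundary — more than the 0.8 mm shell width (2 × 0.4), so it's in the infill interior.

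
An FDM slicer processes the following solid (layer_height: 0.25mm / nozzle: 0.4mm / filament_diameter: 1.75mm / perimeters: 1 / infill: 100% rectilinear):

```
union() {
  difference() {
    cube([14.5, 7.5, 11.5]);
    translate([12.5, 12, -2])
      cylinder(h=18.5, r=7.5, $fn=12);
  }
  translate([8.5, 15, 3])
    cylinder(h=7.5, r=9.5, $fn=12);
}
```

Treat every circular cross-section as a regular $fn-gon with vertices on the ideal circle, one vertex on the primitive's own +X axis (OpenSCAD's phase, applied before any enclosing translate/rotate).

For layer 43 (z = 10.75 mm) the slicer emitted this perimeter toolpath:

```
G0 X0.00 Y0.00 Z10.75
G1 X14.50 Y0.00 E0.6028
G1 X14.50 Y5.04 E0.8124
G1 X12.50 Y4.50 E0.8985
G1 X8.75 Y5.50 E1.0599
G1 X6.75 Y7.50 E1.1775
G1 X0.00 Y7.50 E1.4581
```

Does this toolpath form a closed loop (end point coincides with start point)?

Start point (G0): (0.00, 0.00). End point (last G1): the path does not return to the start — open.

no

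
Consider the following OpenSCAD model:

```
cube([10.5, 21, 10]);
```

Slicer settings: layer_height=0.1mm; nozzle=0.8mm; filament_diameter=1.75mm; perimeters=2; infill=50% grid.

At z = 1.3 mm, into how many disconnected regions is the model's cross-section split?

At z = 1.3 mm: the cube (footprint 10.5×21) is included at this height. The result has 1 disconnected region.

1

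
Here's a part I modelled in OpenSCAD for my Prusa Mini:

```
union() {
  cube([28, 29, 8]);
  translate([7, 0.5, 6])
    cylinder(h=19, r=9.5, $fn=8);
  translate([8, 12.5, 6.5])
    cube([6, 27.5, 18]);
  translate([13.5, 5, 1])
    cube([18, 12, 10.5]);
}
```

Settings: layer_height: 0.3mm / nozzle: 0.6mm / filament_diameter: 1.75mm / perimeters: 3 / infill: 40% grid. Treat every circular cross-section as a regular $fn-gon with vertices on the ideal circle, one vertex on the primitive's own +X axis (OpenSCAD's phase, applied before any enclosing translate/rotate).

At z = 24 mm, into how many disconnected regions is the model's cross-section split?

At z = 24 mm: the cube is absent (z outside [0, 8]); the r=9.5 cylinder at (7, 0.5) gives a regular 8-gon of circumradius 9.5 (constant along its height); the cube at (8, 12.5) is present — its section is the full 6×27.5 rectangle; the cube at (13.5, 5) does not reach this height (z outside [1, 11.5]); Combining (union): the 2 present regions are separate (no shared area or edge), so areas and boundary lengths simply add and each stays a separate island — 2 connected regions. The result has 2 disconnected regions.

2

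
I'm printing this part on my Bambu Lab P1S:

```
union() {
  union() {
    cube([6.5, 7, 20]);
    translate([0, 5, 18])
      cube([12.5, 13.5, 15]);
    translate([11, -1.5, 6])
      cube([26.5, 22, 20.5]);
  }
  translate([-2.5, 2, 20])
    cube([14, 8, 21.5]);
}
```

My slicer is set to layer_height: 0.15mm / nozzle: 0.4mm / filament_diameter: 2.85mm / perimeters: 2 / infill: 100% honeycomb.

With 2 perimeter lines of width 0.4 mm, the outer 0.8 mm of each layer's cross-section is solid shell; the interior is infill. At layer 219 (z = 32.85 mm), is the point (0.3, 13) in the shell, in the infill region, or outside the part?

At z = 32.85 mm: the cube is absent (z outside [0, 20]); the cube at (0, 5) (footprint 12.5×13.5) is included at this height; the cube at (11, -1.5) is absent (z outside [6, 26.5]); Merging all regions: only the 12.5×13.5 cube at (0, 5) is present, so the union is just that shape — 1 connected region; the 14×8 cube at (-2.5, 2) contributes its full rectangle; Combining (union): the regions partially overlap (shared area 57.50 mm²), so overlapping operands fuse into one piece — 1 connected region. Overall, the cross-section is a single solid region. The nearest boundary edge runs (0.00, 10.00)→(0.00, 18.50); distance from the point to it = 0.30 mm. The point is inside the cross-section, 0.30 mm from the nearest boundary — within the 0.8 mm shell band (2 × 0.4).

shell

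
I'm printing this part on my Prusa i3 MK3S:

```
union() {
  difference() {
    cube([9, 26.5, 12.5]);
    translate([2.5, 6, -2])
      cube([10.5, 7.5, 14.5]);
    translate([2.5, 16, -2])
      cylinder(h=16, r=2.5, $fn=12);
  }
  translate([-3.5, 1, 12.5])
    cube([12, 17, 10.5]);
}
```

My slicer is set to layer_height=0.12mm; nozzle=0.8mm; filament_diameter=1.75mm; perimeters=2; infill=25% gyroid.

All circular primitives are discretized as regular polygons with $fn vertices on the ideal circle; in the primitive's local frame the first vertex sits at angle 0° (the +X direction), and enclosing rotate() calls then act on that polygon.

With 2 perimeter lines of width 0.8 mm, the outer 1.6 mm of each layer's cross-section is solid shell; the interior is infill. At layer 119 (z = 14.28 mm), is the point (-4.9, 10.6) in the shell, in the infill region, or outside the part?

At z = 14.28 mm: the cube is absent (z outside [0, 12.5]); the cube at (2.5, 6) is not intersected at this z (z outside [-2, 12.5]); the cylinder at (2.5, 16) does not reach this height (z outside [-2, 14]); Taking the first minus the rest: the first operand is absent here, so nothing remains; the cube at (-3.5, 1) (footprint 12×17) is included at this height; Merging all regions: only the 12×17 cube at (-3.5, 1) is present, so the union is just that shape — 1 connected region. Overall, the cross-section is a single solid region. The nearest boundary edge runs (-3.50, 18.00)→(-3.50, 1.00); distance from the point to it = 1.40 mm. The point is not inside any of the regions above, so it lies outside the cross-section (1.40 mm from the nearest boundary).

outside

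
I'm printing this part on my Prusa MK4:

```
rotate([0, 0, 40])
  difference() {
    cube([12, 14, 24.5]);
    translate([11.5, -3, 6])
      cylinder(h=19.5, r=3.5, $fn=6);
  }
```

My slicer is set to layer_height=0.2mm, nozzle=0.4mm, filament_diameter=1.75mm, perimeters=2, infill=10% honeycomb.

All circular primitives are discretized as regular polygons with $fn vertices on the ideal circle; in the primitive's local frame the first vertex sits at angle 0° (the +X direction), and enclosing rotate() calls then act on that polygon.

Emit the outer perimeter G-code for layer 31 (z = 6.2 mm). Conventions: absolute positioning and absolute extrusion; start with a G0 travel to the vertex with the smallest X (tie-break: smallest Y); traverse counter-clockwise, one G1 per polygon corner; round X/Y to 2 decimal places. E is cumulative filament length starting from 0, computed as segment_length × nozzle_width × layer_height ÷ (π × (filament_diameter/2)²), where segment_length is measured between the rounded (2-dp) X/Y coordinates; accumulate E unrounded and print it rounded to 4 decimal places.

G0 X-9.00 Y10.72 Z6.20
G1 X0.00 Y0.00 E0.4655
G1 X7.46 Y6.26 E0.7895
G1 X7.45 Y6.29 E0.7905
G1 X9.17 Y7.74 E0.8653
G1 X0.19 Y18.44 E1.3299
G1 X-9.00 Y10.72 E1.7291

At z = 6.2 mm: the cube is present — its section is the full 12×14 rectangle; the cylinder at (11.5, -3): section is a regular 6-gon, circumradius r=3.5; Subtracting the remaining from the first: starting from the 12×14 cube, the r=3.5 cylinder at (11.5, -3) partially overlaps it — only the 0.07 mm² overlap (of its 31.83 mm²) is removed, clipping the outline — 1 connected region; (rotated 40° about Z; rotation is an isometry so areas/perimeters/island counts are preserved). The outline is a single polygon with 6 vertices. Extrusion per mm of travel: 0.4 × 0.2 / (π × 0.875²) = 0.033260. Accumulating E over each segment gives final E = 1.7291.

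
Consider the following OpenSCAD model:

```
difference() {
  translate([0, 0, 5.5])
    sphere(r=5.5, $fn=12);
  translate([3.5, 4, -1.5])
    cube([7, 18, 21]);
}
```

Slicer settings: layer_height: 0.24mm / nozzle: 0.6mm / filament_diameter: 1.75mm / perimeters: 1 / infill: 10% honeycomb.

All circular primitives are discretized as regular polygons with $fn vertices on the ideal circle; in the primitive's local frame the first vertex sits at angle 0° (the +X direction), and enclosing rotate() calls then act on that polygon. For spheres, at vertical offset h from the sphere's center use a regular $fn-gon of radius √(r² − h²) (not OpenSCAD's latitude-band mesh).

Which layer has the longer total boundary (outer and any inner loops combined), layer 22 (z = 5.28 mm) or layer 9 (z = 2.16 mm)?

Layer 22 (z = 5.28): the sphere: section is a regular 12-gon, circumradius = √(r²−h²) = √(5.5²−0.22²) = 5.496 (perimeter = 2·12·5.496·sin(180°/12) = 34.14 mm); the cube at (3.5, 4) is present — its section is the full 7×18 rectangle (perimeter 50.00 mm); Subtracting the remaining from the first: starting from the r=5.5 sphere, the 7×18 cube at (3.5, 4) partially overlaps it — only the 0.00 mm² overlap (of its 126.00 mm²) is removed, clipping the outline — boundary = 34.14 mm. So its perimeter = 34.14 mm. Layer 9 (z = 2.16): the r=5.5 sphere slices to a regular 12-gon of circumradius 4.370 (√(r²−h²) with h=3.34 from center) (perimeter = 2·12·4.370·sin(180°/12) = 27.14 mm); the cube at (3.5, 4) (footprint 7×18) is included at this height (perimeter 50.00 mm); Taking the first minus the rest: starting from the r=5.5 sphere, the 7×18 cube at (3.5, 4) misses the remaining region (no effect) — boundary = 27.14 mm. So its perimeter = 27.14 mm. Layer 22 is larger (34.14 vs 27.14 mm).

layer 22 (z = 5.28 mm)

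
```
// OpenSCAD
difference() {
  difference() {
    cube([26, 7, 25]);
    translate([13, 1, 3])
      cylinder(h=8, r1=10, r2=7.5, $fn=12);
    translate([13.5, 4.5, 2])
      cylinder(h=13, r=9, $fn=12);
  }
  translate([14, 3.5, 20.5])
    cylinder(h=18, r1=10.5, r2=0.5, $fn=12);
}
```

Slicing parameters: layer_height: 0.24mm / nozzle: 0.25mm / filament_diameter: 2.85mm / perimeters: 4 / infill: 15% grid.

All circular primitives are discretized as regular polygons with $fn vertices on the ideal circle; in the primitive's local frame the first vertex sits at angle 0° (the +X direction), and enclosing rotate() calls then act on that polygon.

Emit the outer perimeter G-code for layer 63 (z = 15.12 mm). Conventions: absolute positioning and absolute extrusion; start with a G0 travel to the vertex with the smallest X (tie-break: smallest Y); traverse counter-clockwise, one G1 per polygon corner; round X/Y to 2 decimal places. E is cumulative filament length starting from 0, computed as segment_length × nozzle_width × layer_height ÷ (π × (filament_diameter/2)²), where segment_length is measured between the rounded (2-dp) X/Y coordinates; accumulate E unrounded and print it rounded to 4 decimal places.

G0 X0.00 Y0.00 Z15.12
G1 X26.00 Y0.00 E0.2445
G1 X26.00 Y7.00 E0.3104
G1 X0.00 Y7.00 E0.5549
G1 X0.00 Y0.00 E0.6207

At z = 15.12 mm: the 26×7 cube contributes its full rectangle; the cone at (13, 1) is not intersected at this z (z outside [3, 11]); the cylinder at (13.5, 4.5) is not intersected at this z (z outside [2, 15]); Subtracting the remaining from the first: none of the subtracted shapes is present at this height, so the 26×7 cube is unchanged — 1 connected region; the cone at (14, 3.5) is absent (z outside [20.5, 38.5]); Taking the first minus the rest: none of the subtracted shapes is present at this height, so that combined region is unchanged — 1 connected region. The outline is a single polygon with 4 vertices. Extrusion per mm of travel: 0.25 × 0.24 / (π × 1.425²) = 0.009405. Accumulating E over each segment gives final E = 0.6207.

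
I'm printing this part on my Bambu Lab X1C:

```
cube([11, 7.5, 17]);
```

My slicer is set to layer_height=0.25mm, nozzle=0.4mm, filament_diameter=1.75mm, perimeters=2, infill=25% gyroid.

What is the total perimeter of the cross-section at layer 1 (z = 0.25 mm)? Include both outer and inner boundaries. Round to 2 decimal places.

37.00 mm

At z = 0.25 mm: the cube (footprint 11×7.5) is included at this height (perimeter 37.00 mm). Overall, the cross-section is a single solid region. Total boundary length (outer) = 37.00 mm.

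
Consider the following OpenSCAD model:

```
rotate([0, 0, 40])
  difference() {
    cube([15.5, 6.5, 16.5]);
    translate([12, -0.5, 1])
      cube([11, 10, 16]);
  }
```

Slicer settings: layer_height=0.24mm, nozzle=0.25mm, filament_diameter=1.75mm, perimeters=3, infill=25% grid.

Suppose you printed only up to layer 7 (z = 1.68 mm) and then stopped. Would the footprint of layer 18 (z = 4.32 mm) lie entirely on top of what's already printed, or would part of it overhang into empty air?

entirely on top

Compare the two slices. At z = 1.68: the cube is present — its section is the full 15.5×6.5 rectangle (area 100.75 mm²); the 11×10 cube at (12, -0.5) contributes its full rectangle (area 110.00 mm²); Taking the first minus the rest: starting from the 15.5×6.5 cube (100.75 mm²), the 11×10 cube at (12, -0.5) partially overlaps it — only the 22.75 mm² overlap (of its 110.00 mm²) is removed, clipping the outline — area = 78.00 mm²; (whole slice rotated 40° about Z — lengths, areas and connectivity unchanged). At z = 4.32: the cube is present — its section is the full 15.5×6.5 rectangle (area 100.75 mm²); the 11×10 cube at (12, -0.5) contributes its full rectangle (area 110.00 mm²); Subtracting the remaining from the first: starting from the 15.5×6.5 cube (100.75 mm²), the 11×10 cube at (12, -0.5) partially overlaps it — only the 22.75 mm² overlap (of its 110.00 mm²) is removed, clipping the outline — area = 78.00 mm²; (whole slice rotated 40° about Z — lengths, areas and connectivity unchanged). Checking containment: the cross-section at z = 4.32 is a subset of the cross-section at z = 1.68.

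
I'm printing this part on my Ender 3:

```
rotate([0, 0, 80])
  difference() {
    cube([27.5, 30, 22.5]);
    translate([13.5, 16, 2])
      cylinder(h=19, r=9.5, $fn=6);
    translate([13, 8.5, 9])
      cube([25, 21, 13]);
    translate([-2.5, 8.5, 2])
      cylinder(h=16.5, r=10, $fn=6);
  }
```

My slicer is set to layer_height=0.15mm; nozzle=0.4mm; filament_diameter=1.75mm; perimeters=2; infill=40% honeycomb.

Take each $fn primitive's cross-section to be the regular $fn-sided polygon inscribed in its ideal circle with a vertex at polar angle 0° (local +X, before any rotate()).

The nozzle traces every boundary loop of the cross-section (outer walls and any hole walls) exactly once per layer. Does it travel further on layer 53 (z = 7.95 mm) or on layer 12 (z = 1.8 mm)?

layer 53 (z = 7.95 mm)

Layer 53 (z = 7.95): the cube (footprint 27.5×30) is included at this height (perimeter 115.00 mm); the r=9.5 cylinder at (13.5, 16) contributes a regular 6-gon of circumradius 9.5 (perimeter = 2·6·9.500·sin(180°/6) = 57.00 mm); the cube at (13, 8.5) is absent (z outside [9, 22]); the r=10 cylinder at (-2.5, 8.5) gives a regular 6-gon of circumradius 10 (constant along its height) (perimeter = 2·6·10.000·sin(180°/6) = 60.00 mm); Subtracting the remaining from the first: starting from the 27.5×30 cube, the r=9.5 cylinder at (13.5, 16) lies wholly inside it (removes its full 234.48 mm² and its 57.00 mm outline becomes a hole wall); the r=10 cylinder at (-2.5, 8.5) partially overlaps it — only the 86.19 mm² overlap (of its 259.81 mm²) is removed, clipping the outline — boundary (outer + 1 inner loop) = 174.56 mm; (rotated 80° about Z; rotation is an isometry so areas/perimeters/island counts are preserved). So its perimeter = 174.56 mm. Layer 12 (z = 1.8): the cube (footprint 27.5×30) is included at this height (perimeter 115.00 mm); the cylinder at (13.5, 16) does not reach this height (z outside [2, 21]); the cube at (13, 8.5) is absent (z outside [9, 22]); the cylinder at (-2.5, 8.5) is not intersected at this z (z outside [2, 18.5]); After the difference (first − rest): none of the subtracted shapes is present at this height, so the 27.5×30 cube is unchanged — boundary = 115.00 mm; (rotated 80° about Z; rotation is an isometry so areas/perimeters/island counts are preserved). So its perimeter = 115.00 mm. Layer 53 is larger (174.56 vs 115.00 mm).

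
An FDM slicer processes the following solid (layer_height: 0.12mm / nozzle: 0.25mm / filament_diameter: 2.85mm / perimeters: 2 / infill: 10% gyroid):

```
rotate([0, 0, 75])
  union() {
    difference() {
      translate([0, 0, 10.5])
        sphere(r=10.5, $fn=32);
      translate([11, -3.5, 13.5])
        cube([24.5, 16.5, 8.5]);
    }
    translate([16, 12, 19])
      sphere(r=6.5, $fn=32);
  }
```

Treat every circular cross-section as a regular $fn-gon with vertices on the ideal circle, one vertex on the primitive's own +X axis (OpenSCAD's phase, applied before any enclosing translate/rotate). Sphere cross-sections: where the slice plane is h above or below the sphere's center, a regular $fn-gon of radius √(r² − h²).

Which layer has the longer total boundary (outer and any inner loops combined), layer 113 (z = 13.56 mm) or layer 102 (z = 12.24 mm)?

layer 113 (z = 13.56 mm)

Layer 113 (z = 13.56): the r=10.5 sphere contributes a regular 32-gon of circumradius √(10.5²−3.06²) = 10.044 (perimeter = 2·32·10.044·sin(180°/32) = 63.01 mm); the 24.5×16.5 cube at (11, -3.5) contributes its full rectangle (perimeter 82.00 mm); After the difference (first − rest): starting from the r=10.5 sphere, the 24.5×16.5 cube at (11, -3.5) misses the remaining region (no effect) — boundary = 63.01 mm; the sphere at (16, 12): section is a regular 32-gon, circumradius = √(r²−h²) = √(6.5²−5.44²) = 3.558 (perimeter = 2·32·3.558·sin(180°/32) = 22.32 mm); Taking the union: the 2 present regions are separate (no shared area or edge), so areas and boundary lengths simply add and each stays a separate island — boundary = 85.33 mm; (whole slice rotated 75° about Z — lengths, areas and connectivity unchanged). So its perimeter = 85.33 mm. Layer 102 (z = 12.24): the r=10.5 sphere slices to a regular 32-gon of circumradius 10.355 (√(r²−h²) with h=1.74 from center) (perimeter = 2·32·10.355·sin(180°/32) = 64.96 mm); the cube at (11, -3.5) does not reach this height (z outside [13.5, 22]); Taking the first minus the rest: none of the subtracted shapes is present at this height, so the r=10.5 sphere is unchanged — boundary = 64.96 mm; the sphere at (16, 12) does not reach this height (|z−center|=6.760 > r=6.5); Combining (union): only that combined region is present, so the union is just that shape — boundary = 64.96 mm; (whole slice rotated 75° about Z — lengths, areas and connectivity unchanged). So its perimeter = 64.96 mm. Layer 113 is larger (85.33 vs 64.96 mm).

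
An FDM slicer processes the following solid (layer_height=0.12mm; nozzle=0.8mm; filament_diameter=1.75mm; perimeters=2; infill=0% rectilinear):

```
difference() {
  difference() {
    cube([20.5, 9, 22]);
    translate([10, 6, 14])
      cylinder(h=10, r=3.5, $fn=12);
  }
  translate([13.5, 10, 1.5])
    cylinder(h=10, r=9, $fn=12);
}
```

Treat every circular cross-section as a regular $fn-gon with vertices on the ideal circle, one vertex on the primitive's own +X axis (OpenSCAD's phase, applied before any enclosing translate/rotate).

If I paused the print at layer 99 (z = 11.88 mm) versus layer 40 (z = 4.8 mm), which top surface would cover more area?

layer 99 (z = 11.88 mm)

Layer 99 (z = 11.88): the cube is present — its section is the full 20.5×9 rectangle (area 184.50 mm²); the cylinder at (10, 6) does not reach this height (z outside [14, 24]); Subtracting the remaining from the first: none of the subtracted shapes is present at this height, so the 20.5×9 cube is unchanged — area = 184.50 mm²; the cylinder at (13.5, 10) is not intersected at this z (z outside [1.5, 11.5]); After the difference (first − rest): none of the subtracted shapes is present at this height, so that combined region is unchanged — area = 184.50 mm². So its area = 184.50 mm². Layer 40 (z = 4.8): the cube is present — its section is the full 20.5×9 rectangle (area 184.50 mm²); the cylinder at (10, 6) is not intersected at this z (z outside [14, 24]); Subtracting the remaining from the first: none of the subtracted shapes is present at this height, so the 20.5×9 cube is unchanged — area = 184.50 mm²; the cylinder at (13.5, 10): section is a regular 12-gon, circumradius r=9 (area = (12/2)·9.000²·sin(360°/12) = 243.00 mm²); Taking the first minus the rest: starting from the result so far (184.50 mm²), the r=9 cylinder at (13.5, 10) partially overlaps it — only the 99.03 mm² overlap (of its 243.00 mm²) is removed, clipping the outline — area = 85.47 mm². So its area = 85.47 mm². Layer 99 is larger (184.50 vs 85.47 mm²).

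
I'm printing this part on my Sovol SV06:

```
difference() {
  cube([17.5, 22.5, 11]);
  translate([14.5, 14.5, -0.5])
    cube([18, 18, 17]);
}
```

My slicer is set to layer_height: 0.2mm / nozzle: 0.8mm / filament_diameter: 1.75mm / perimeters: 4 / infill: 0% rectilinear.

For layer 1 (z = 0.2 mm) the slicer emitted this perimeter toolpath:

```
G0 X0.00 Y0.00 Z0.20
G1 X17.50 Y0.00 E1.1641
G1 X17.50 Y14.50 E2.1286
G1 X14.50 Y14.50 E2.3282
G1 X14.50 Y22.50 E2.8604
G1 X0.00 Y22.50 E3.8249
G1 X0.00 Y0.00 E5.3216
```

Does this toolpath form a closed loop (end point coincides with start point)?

yes

Start point (G0): (0.00, 0.00). End point (last G1): the path returns to the start — closed.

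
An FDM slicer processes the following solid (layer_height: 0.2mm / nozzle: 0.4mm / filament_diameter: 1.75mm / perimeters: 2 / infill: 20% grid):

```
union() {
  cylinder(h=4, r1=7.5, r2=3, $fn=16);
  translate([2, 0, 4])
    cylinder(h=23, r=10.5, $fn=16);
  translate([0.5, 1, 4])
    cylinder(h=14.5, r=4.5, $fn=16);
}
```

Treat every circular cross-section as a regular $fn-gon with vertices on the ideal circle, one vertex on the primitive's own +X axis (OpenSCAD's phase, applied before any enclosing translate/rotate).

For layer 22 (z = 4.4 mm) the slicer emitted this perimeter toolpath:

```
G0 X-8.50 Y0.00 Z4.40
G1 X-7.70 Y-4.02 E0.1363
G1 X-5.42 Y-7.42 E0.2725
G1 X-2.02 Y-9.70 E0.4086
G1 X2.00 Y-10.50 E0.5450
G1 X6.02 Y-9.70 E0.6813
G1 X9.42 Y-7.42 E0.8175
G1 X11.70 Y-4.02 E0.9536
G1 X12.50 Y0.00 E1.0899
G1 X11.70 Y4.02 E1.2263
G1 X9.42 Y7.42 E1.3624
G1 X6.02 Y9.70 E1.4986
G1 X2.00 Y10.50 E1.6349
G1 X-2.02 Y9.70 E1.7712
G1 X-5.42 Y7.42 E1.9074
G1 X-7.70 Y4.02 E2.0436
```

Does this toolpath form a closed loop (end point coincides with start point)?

no

Start point (G0): (-8.50, 0.00). End point (last G1): the path does not return to the start — open.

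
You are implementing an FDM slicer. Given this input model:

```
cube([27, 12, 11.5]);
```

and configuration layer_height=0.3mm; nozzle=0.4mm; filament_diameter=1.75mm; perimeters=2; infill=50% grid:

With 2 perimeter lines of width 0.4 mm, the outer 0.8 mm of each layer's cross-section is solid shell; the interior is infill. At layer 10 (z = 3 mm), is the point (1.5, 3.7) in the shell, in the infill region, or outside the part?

infill

At z = 3 mm: the 27×12 cube contributes its full rectangle. Overall, the cross-section is a single solid region. The nearest boundary edge runs (0.00, 12.00)→(0.00, 0.00); distance from the point to it = 1.50 mm. The point is inside the cross-section and 1.50 mm from the nearest boundary — more than the 0.8 mm shell width (2 × 0.4), so it's in the infill interior.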